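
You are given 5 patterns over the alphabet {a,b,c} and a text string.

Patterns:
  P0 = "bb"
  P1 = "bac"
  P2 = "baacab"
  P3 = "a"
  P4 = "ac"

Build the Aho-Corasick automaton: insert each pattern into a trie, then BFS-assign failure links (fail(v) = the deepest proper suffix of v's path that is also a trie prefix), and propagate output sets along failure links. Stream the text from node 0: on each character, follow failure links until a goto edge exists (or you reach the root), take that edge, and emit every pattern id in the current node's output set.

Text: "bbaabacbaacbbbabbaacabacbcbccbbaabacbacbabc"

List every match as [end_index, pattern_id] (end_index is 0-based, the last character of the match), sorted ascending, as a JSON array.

Construct AC machine:
Trie nodes:
  0='ε' goto a→9 b→1
  1='b' goto a→3 b→2
  2='bb' goto ·  [P0 ends]
  3='ba' goto a→5 c→4
  4='bac' goto ·  [P1 ends]
  5='baa' goto c→6
  6='baac' goto a→7
  7='baaca' goto b→8
  8='baacab' goto ·  [P2 ends]
  9='a' goto c→10  [P3 ends]
  10='ac' goto ·  [P4 ends]

Failure links (BFS by depth):
  n1('b'): parent n0 fail=0; on 'b' 0 → fail=0;  out ∅∪∅=∅
  n9('a'): parent n0 fail=0; on 'a' 0 → fail=0;  out {3}∪∅={3}
  n2('bb'): parent n1 fail=0; on 'b' 0 → fail=1;  out {0}∪∅={0}
  n3('ba'): parent n1 fail=0; on 'a' 0 → fail=9;  out ∅∪{3}={3}
  n10('ac'): parent n9 fail=0; on 'c' 0 → fail=0;  out {4}∪∅={4}
  n4('bac'): parent n3 fail=9; on 'c' 9 → fail=10;  out {1}∪{4}={1,4}
  n5('baa'): parent n3 fail=9; on 'a' 9→0 → fail=9;  out ∅∪{3}={3}
  n6('baac'): parent n5 fail=9; on 'c' 9 → fail=10;  out ∅∪{4}={4}
  n7('baaca'): parent n6 fail=10; on 'a' 10→0 → fail=9;  out ∅∪{3}={3}
  n8('baacab'): parent n7 fail=9; on 'b' 9→0 → fail=1;  out {2}∪∅={2}

Run:
[0] read 'b'  n0⇒n1
[1] read 'b'  n1⇒n2  emit P0@[0:1]
[2] read 'a'  n2⇒n3 (via fail)  emit P3@[2:2]
[3] read 'a'  n3⇒n5  emit P3@[3:3]
[4] read 'b'  n5⇒n1 (via fail)
[5] read 'a'  n1⇒n3  emit P3@[5:5]
[6] read 'c'  n3⇒n4  emit P1@[4:6],P4@[5:6]
[7] read 'b'  n4⇒n1 (via fail)
[8] read 'a'  n1⇒n3  emit P3@[8:8]
[9] read 'a'  n3⇒n5  emit P3@[9:9]
[10] read 'c'  n5⇒n6  emit P4@[9:10]
[11] read 'b'  n6⇒n1 (via fail)
[12] read 'b'  n1⇒n2  emit P0@[11:12]
[13] read 'b'  n2⇒n2 (via fail)  emit P0@[12:13]
[14] read 'a'  n2⇒n3 (via fail)  emit P3@[14:14]
[15] read 'b'  n3⇒n1 (via fail)
[16] read 'b'  n1⇒n2  emit P0@[15:16]
[17] read 'a'  n2⇒n3 (via fail)  emit P3@[17:17]
[18] read 'a'  n3⇒n5  emit P3@[18:18]
[19] read 'c'  n5⇒n6  emit P4@[18:19]
[20] read 'a'  n6⇒n7  emit P3@[20:20]
[21] read 'b'  n7⇒n8  emit P2@[16:21]
[22] read 'a'  n8⇒n3 (via fail)  emit P3@[22:22]
[23] read 'c'  n3⇒n4  emit P1@[21:23],P4@[22:23]
[24] read 'b'  n4⇒n1 (via fail)
[25] read 'c'  n1⇒n0 (via fail)
[26] read 'b'  n0⇒n1
[27] read 'c'  n1⇒n0 (via fail)
[28] read 'c'  n0⇒n0
[29] read 'b'  n0⇒n1
[30] read 'b'  n1⇒n2  emit P0@[29:30]
[31] read 'a'  n2⇒n3 (via fail)  emit P3@[31:31]
[32] read 'a'  n3⇒n5  emit P3@[32:32]
[33] read 'b'  n5⇒n1 (via fail)
[34] read 'a'  n1⇒n3  emit P3@[34:34]
[35] read 'c'  n3⇒n4  emit P1@[33:35],P4@[34:35]
[36] read 'b'  n4⇒n1 (via fail)
[37] read 'a'  n1⇒n3  emit P3@[37:37]
[38] read 'c'  n3⇒n4  emit P1@[36:38],P4@[37:38]
[39] read 'b'  n4⇒n1 (via fail)
[40] read 'a'  n1⇒n3  emit P3@[40:40]
[41] read 'b'  n3⇒n1 (via fail)
[42] read 'c'  n1⇒n0 (via fail)

Matches: [[1,0],[2,3],[3,3],[5,3],[6,1],[6,4],[8,3],[9,3],[10,4],[12,0],[13,0],[14,3],[16,0],[17,3],[18,3],[19,4],[20,3],[21,2],[22,3],[23,1],[23,4],[30,0],[31,3],[32,3],[34,3],[35,1],[35,4],[37,3],[38,1],[38,4],[40,3]]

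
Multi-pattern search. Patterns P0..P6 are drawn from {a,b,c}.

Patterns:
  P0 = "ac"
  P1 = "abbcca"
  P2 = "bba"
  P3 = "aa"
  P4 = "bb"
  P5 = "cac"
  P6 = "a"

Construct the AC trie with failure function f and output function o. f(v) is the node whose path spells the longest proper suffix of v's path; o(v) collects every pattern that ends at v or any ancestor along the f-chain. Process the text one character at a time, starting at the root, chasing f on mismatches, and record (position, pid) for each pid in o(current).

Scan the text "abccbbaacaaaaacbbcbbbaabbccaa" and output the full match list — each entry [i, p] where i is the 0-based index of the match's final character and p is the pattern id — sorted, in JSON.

Construct AC machine:
Trie nodes:
  0='ε' goto a→1 b→8 c→12
  1='a' goto a→11 b→3 c→2  ←P6
  2='ac' goto ·  ←P0
  3='ab' goto b→4
  4='abb' goto c→5
  5='abbc' goto c→6
  6='abbcc' goto a→7
  7='abbcca' goto ·  ←P1
  8='b' goto b→9
  9='bb' goto a→10  ←P4
  10='bba' goto ·  ←P2
  11='aa' goto ·  ←P3
  12='c' goto a→13
  13='ca' goto c→14
  14='cac' goto ·  ←P5

BFS fail/out derivation:
  fail(1) 'a': from fail(0)=0 chase 'a': 0 ⇒ 0;  out={6}∪out(0)={6}
  fail(8) 'b': from fail(0)=0 chase 'b': 0 ⇒ 0;  out=∅∪out(0)=∅
  fail(12) 'c': from fail(0)=0 chase 'c': 0 ⇒ 0;  out=∅∪out(0)=∅
  fail(2) 'ac': from fail(1)=0 chase 'c': 0 ⇒ 12;  out={0}∪out(12)={0}
  fail(3) 'ab': from fail(1)=0 chase 'b': 0 ⇒ 8;  out=∅∪out(8)=∅
  fail(9) 'bb': from fail(8)=0 chase 'b': 0 ⇒ 8;  out={4}∪out(8)={4}
  fail(11) 'aa': from fail(1)=0 chase 'a': 0 ⇒ 1;  out={3}∪out(1)={3,6}
  fail(13) 'ca': from fail(12)=0 chase 'a': 0 ⇒ 1;  out=∅∪out(1)={6}
  fail(4) 'abb': from fail(3)=8 chase 'b': 8 ⇒ 9;  out=∅∪out(9)={4}
  fail(10) 'bba': from fail(9)=8 chase 'a': 8→0 ⇒ 1;  out={2}∪out(1)={2,6}
  fail(14) 'cac': from fail(13)=1 chase 'c': 1 ⇒ 2;  out={5}∪out(2)={0,5}
  fail(5) 'abbc': from fail(4)=9 chase 'c': 9→8→0 ⇒ 12;  out=∅∪out(12)=∅
  fail(6) 'abbcc': from fail(5)=12 chase 'c': 12→0 ⇒ 12;  out=∅∪out(12)=∅
  fail(7) 'abbcca': from fail(6)=12 chase 'a': 12 ⇒ 13;  out={1}∪out(13)={1,6}

Run:
i=0 'a': node 0→1  ** P6@[0:0]
i=1 'b': node 1→3
i=2 'c': node 3→12 (via fail)
i=3 'c': node 12→12 (via fail)
i=4 'b': node 12→8 (via fail)
i=5 'b': node 8→9  ** P4@[4:5]
i=6 'a': node 9→10  ** P2@[4:6],P6@[6:6]
i=7 'a': node 10→11 (via fail)  ** P3@[6:7],P6@[7:7]
i=8 'c': node 11→2 (via fail)  ** P0@[7:8]
i=9 'a': node 2→13 (via fail)  ** P6@[9:9]
i=10 'a': node 13→11 (via fail)  ** P3@[9:10],P6@[10:10]
i=11 'a': node 11→11 (via fail)  ** P3@[10:11],P6@[11:11]
i=12 'a': node 11→11 (via fail)  ** P3@[11:12],P6@[12:12]
i=13 'a': node 11→11 (via fail)  ** P3@[12:13],P6@[13:13]
i=14 'c': node 11→2 (via fail)  ** P0@[13:14]
i=15 'b': node 2→8 (via fail)
i=16 'b': node 8→9  ** P4@[15:16]
i=17 'c': node 9→12 (via fail)
i=18 'b': node 12→8 (via fail)
i=19 'b': node 8→9  ** P4@[18:19]
i=20 'b': node 9→9 (via fail)  ** P4@[19:20]
i=21 'a': node 9→10  ** P2@[19:21],P6@[21:21]
i=22 'a': node 10→11 (via fail)  ** P3@[21:22],P6@[22:22]
i=23 'b': node 11→3 (via fail)
i=24 'b': node 3→4  ** P4@[23:24]
i=25 'c': node 4→5
i=26 'c': node 5→6
i=27 'a': node 6→7  ** P1@[22:27],P6@[27:27]
i=28 'a': node 7→11 (via fail)  ** P3@[27:28],P6@[28:28]

Matches: [[0,6],[5,4],[6,2],[6,6],[7,3],[7,6],[8,0],[9,6],[10,3],[10,6],[11,3],[11,6],[12,3],[12,6],[13,3],[13,6],[14,0],[16,4],[19,4],[20,4],[21,2],[21,6],[22,3],[22,6],[24,4],[27,1],[27,6],[28,3],[28,6]]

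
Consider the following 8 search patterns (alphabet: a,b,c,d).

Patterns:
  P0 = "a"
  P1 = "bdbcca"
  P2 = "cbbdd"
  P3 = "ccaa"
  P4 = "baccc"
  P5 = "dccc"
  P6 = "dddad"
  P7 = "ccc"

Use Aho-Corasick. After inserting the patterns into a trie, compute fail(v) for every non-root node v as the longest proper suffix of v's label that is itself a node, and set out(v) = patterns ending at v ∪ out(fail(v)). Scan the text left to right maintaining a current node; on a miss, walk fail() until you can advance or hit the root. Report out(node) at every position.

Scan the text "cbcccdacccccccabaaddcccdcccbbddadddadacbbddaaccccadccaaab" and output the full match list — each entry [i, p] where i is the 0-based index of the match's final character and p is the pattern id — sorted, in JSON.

Build automaton:
Trie nodes:
  0='ε' goto a→1 b→2 c→8 d→20
  1='a' goto ·  [P0 ends]
  2='b' goto a→16 d→3
  3='bd' goto b→4
  4='bdb' goto c→5
  5='bdbc' goto c→6
  6='bdbcc' goto a→7
  7='bdbcca' goto ·  [P1 ends]
  8='c' goto b→9 c→13
  9='cb' goto b→10
  10='cbb' goto d→11
  11='cbbd' goto d→12
  12='cbbdd' goto ·  [P2 ends]
  13='cc' goto a→14 c→28
  14='cca' goto a→15
  15='ccaa' goto ·  [P3 ends]
  16='ba' goto c→17
  17='bac' goto c→18
  18='bacc' goto c→19
  19='baccc' goto ·  [P4 ends]
  20='d' goto c→21 d→24
  21='dc' goto c→22
  22='dcc' goto c→23
  23='dccc' goto ·  [P5 ends]
  24='dd' goto d→25
  25='ddd' goto a→26
  26='ddda' goto d→27
  27='dddad' goto ·  [P6 ends]
  28='ccc' goto ·  [P7 ends]

Failure links (BFS by depth):
  fail(1) 'a': from fail(0)=0 chase 'a': 0 ⇒ 0;  out={0}∪out(0)={0}
  fail(2) 'b': from fail(0)=0 chase 'b': 0 ⇒ 0;  out=∅∪out(0)=∅
  fail(8) 'c': from fail(0)=0 chase 'c': 0 ⇒ 0;  out=∅∪out(0)=∅
  fail(20) 'd': from fail(0)=0 chase 'd': 0 ⇒ 0;  out=∅∪out(0)=∅
  fail(3) 'bd': from fail(2)=0 chase 'd': 0 ⇒ 20;  out=∅∪out(20)=∅
  fail(9) 'cb': from fail(8)=0 chase 'b': 0 ⇒ 2;  out=∅∪out(2)=∅
  fail(13) 'cc': from fail(8)=0 chase 'c': 0 ⇒ 8;  out=∅∪out(8)=∅
  fail(16) 'ba': from fail(2)=0 chase 'a': 0 ⇒ 1;  out=∅∪out(1)={0}
  fail(21) 'dc': from fail(20)=0 chase 'c': 0 ⇒ 8;  out=∅∪out(8)=∅
  fail(24) 'dd': from fail(20)=0 chase 'd': 0 ⇒ 20;  out=∅∪out(20)=∅
  fail(4) 'bdb': from fail(3)=20 chase 'b': 20→0 ⇒ 2;  out=∅∪out(2)=∅
  fail(10) 'cbb': from fail(9)=2 chase 'b': 2→0 ⇒ 2;  out=∅∪out(2)=∅
  fail(14) 'cca': from fail(13)=8 chase 'a': 8→0 ⇒ 1;  out=∅∪out(1)={0}
  fail(17) 'bac': from fail(16)=1 chase 'c': 1→0 ⇒ 8;  out=∅∪out(8)=∅
  fail(22) 'dcc': from fail(21)=8 chase 'c': 8 ⇒ 13;  out=∅∪out(13)=∅
  fail(25) 'ddd': from fail(24)=20 chase 'd': 20 ⇒ 24;  out=∅∪out(24)=∅
  fail(28) 'ccc': from fail(13)=8 chase 'c': 8 ⇒ 13;  out={7}∪out(13)={7}
  fail(5) 'bdbc': from fail(4)=2 chase 'c': 2→0 ⇒ 8;  out=∅∪out(8)=∅
  fail(11) 'cbbd': from fail(10)=2 chase 'd': 2 ⇒ 3;  out=∅∪out(3)=∅
  fail(15) 'ccaa': from fail(14)=1 chase 'a': 1→0 ⇒ 1;  out={3}∪out(1)={0,3}
  fail(18) 'bacc': from fail(17)=8 chase 'c': 8 ⇒ 13;  out=∅∪out(13)=∅
  fail(23) 'dccc': from fail(22)=13 chase 'c': 13 ⇒ 28;  out={5}∪out(28)={5,7}
  fail(26) 'ddda': from fail(25)=24 chase 'a': 24→20→0 ⇒ 1;  out=∅∪out(1)={0}
  fail(6) 'bdbcc': from fail(5)=8 chase 'c': 8 ⇒ 13;  out=∅∪out(13)=∅
  fail(12) 'cbbdd': from fail(11)=3 chase 'd': 3→20 ⇒ 24;  out={2}∪out(24)={2}
  fail(19) 'baccc': from fail(18)=13 chase 'c': 13 ⇒ 28;  out={4}∪out(28)={4,7}
  fail(27) 'dddad': from fail(26)=1 chase 'd': 1→0 ⇒ 20;  out={6}∪out(20)={6}
  fail(7) 'bdbcca': from fail(6)=13 chase 'a': 13 ⇒ 14;  out={1}∪out(14)={0,1}

Run:
i=0 'c': node 0→8
i=1 'b': node 8→9
i=2 'c': node 9→8 ·f
i=3 'c': node 8→13
i=4 'c': node 13→28  → match P7@[2:4]
i=5 'd': node 28→20 ·f
i=6 'a': node 20→1 ·f  → match P0@[6:6]
i=7 'c': node 1→8 ·f
i=8 'c': node 8→13
i=9 'c': node 13→28  → match P7@[7:9]
i=10 'c': node 28→28 ·f  → match P7@[8:10]
i=11 'c': node 28→28 ·f  → match P7@[9:11]
i=12 'c': node 28→28 ·f  → match P7@[10:12]
i=13 'c': node 28→28 ·f  → match P7@[11:13]
i=14 'a': node 28→14 ·f  → match P0@[14:14]
i=15 'b': node 14→2 ·f
i=16 'a': node 2→16  → match P0@[16:16]
i=17 'a': node 16→1 ·f  → match P0@[17:17]
i=18 'd': node 1→20 ·f
i=19 'd': node 20→24
i=20 'c': node 24→21 ·f
i=21 'c': node 21→22
i=22 'c': node 22→23  → match P5@[19:22],P7@[20:22]
i=23 'd': node 23→20 ·f
i=24 'c': node 20→21
i=25 'c': node 21→22
i=26 'c': node 22→23  → match P5@[23:26],P7@[24:26]
i=27 'b': node 23→9 ·f
i=28 'b': node 9→10
i=29 'd': node 10→11
i=30 'd': node 11→12  → match P2@[26:30]
i=31 'a': node 12→1 ·f  → match P0@[31:31]
i=32 'd': node 1→20 ·f
i=33 'd': node 20→24
i=34 'd': node 24→25
i=35 'a': node 25→26  → match P0@[35:35]
i=36 'd': node 26→27  → match P6@[32:36]
i=37 'a': node 27→1 ·f  → match P0@[37:37]
i=38 'c': node 1→8 ·f
i=39 'b': node 8→9
i=40 'b': node 9→10
i=41 'd': node 10→11
i=42 'd': node 11→12  → match P2@[38:42]
i=43 'a': node 12→1 ·f  → match P0@[43:43]
i=44 'a': node 1→1 ·f  → match P0@[44:44]
i=45 'c': node 1→8 ·f
i=46 'c': node 8→13
i=47 'c': node 13→28  → match P7@[45:47]
i=48 'c': node 28→28 ·f  → match P7@[46:48]
i=49 'a': node 28→14 ·f  → match P0@[49:49]
i=50 'd': node 14→20 ·f
i=51 'c': node 20→21
i=52 'c': node 21→22
i=53 'a': node 22→14 ·f  → match P0@[53:53]
i=54 'a': node 14→15  → match P0@[54:54],P3@[51:54]
i=55 'a': node 15→1 ·f  → match P0@[55:55]
i=56 'b': node 1→2 ·f

Result: [[4,7],[6,0],[9,7],[10,7],[11,7],[12,7],[13,7],[14,0],[16,0],[17,0],[22,5],[22,7],[26,5],[26,7],[30,2],[31,0],[35,0],[36,6],[37,0],[42,2],[43,0],[44,0],[47,7],[48,7],[49,0],[53,0],[54,0],[54,3],[55,0]]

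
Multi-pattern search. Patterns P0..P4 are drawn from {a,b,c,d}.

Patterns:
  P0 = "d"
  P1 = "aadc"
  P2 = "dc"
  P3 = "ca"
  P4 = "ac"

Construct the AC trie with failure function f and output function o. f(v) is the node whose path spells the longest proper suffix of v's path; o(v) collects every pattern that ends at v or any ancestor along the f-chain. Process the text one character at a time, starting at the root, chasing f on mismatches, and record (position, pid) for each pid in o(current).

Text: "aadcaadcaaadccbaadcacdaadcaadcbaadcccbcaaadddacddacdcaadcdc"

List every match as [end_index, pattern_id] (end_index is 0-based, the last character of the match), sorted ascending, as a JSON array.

Build automaton:
Trie nodes:
  n0 'ε': a→2 c→7 d→1
  n1 'd': c→6  ←P0
  n2 'a': a→3 c→9
  n3 'aa': d→4
  n4 'aad': c→5
  n5 'aadc': ·  ←P1
  n6 'dc': ·  ←P2
  n7 'c': a→8
  n8 'ca': ·  ←P3
  n9 'ac': ·  ←P4

BFS fail/out derivation:
  n1('d'): parent n0 fail=0; on 'd' 0 → fail=0;  out {0}∪∅={0}
  n2('a'): parent n0 fail=0; on 'a' 0 → fail=0;  out ∅∪∅=∅
  n7('c'): parent n0 fail=0; on 'c' 0 → fail=0;  out ∅∪∅=∅
  n3('aa'): parent n2 fail=0; on 'a' 0 → fail=2;  out ∅∪∅=∅
  n6('dc'): parent n1 fail=0; on 'c' 0 → fail=7;  out {2}∪∅={2}
  n8('ca'): parent n7 fail=0; on 'a' 0 → fail=2;  out {3}∪∅={3}
  n9('ac'): parent n2 fail=0; on 'c' 0 → fail=7;  out {4}∪∅={4}
  n4('aad'): parent n3 fail=2; on 'd' 2→0 → fail=1;  out ∅∪{0}={0}
  n5('aadc'): parent n4 fail=1; on 'c' 1 → fail=6;  out {1}∪{2}={1,2}

Scan:
pos 0 'a': at 2
pos 1 'a': at 3
pos 2 'd': at 4  ** P0@[2:2]
pos 3 'c': at 5  ** P1@[0:3],P2@[2:3]
pos 4 'a': at 8 (via fail)  ** P3@[3:4]
pos 5 'a': at 3 (via fail)
pos 6 'd': at 4  ** P0@[6:6]
pos 7 'c': at 5  ** P1@[4:7],P2@[6:7]
pos 8 'a': at 8 (via fail)  ** P3@[7:8]
pos 9 'a': at 3 (via fail)
pos 10 'a': at 3 (via fail)
pos 11 'd': at 4  ** P0@[11:11]
pos 12 'c': at 5  ** P1@[9:12],P2@[11:12]
pos 13 'c': at 7 (via fail)
pos 14 'b': at 0 (via fail)
pos 15 'a': at 2
pos 16 'a': at 3
pos 17 'd': at 4  ** P0@[17:17]
pos 18 'c': at 5  ** P1@[15:18],P2@[17:18]
pos 19 'a': at 8 (via fail)  ** P3@[18:19]
pos 20 'c': at 9 (via fail)  ** P4@[19:20]
pos 21 'd': at 1 (via fail)  ** P0@[21:21]
pos 22 'a': at 2 (via fail)
pos 23 'a': at 3
pos 24 'd': at 4  ** P0@[24:24]
pos 25 'c': at 5  ** P1@[22:25],P2@[24:25]
pos 26 'a': at 8 (via fail)  ** P3@[25:26]
pos 27 'a': at 3 (via fail)
pos 28 'd': at 4  ** P0@[28:28]
pos 29 'c': at 5  ** P1@[26:29],P2@[28:29]
pos 30 'b': at 0 (via fail)
pos 31 'a': at 2
pos 32 'a': at 3
pos 33 'd': at 4  ** P0@[33:33]
pos 34 'c': at 5  ** P1@[31:34],P2@[33:34]
pos 35 'c': at 7 (via fail)
pos 36 'c': at 7 (via fail)
pos 37 'b': at 0 (via fail)
pos 38 'c': at 7
pos 39 'a': at 8  ** P3@[38:39]
pos 40 'a': at 3 (via fail)
pos 41 'a': at 3 (via fail)
pos 42 'd': at 4  ** P0@[42:42]
pos 43 'd': at 1 (via fail)  ** P0@[43:43]
pos 44 'd': at 1 (via fail)  ** P0@[44:44]
pos 45 'a': at 2 (via fail)
pos 46 'c': at 9  ** P4@[45:46]
pos 47 'd': at 1 (via fail)  ** P0@[47:47]
pos 48 'd': at 1 (via fail)  ** P0@[48:48]
pos 49 'a': at 2 (via fail)
pos 50 'c': at 9  ** P4@[49:50]
pos 51 'd': at 1 (via fail)  ** P0@[51:51]
pos 52 'c': at 6  ** P2@[51:52]
pos 53 'a': at 8 (via fail)  ** P3@[52:53]
pos 54 'a': at 3 (via fail)
pos 55 'd': at 4  ** P0@[55:55]
pos 56 'c': at 5  ** P1@[53:56],P2@[55:56]
pos 57 'd': at 1 (via fail)  ** P0@[57:57]
pos 58 'c': at 6  ** P2@[57:58]

Matches: [[2,0],[3,1],[3,2],[4,3],[6,0],[7,1],[7,2],[8,3],[11,0],[12,1],[12,2],[17,0],[18,1],[18,2],[19,3],[20,4],[21,0],[24,0],[25,1],[25,2],[26,3],[28,0],[29,1],[29,2],[33,0],[34,1],[34,2],[39,3],[42,0],[43,0],[44,0],[46,4],[47,0],[48,0],[50,4],[51,0],[52,2],[53,3],[55,0],[56,1],[56,2],[57,0],[58,2]]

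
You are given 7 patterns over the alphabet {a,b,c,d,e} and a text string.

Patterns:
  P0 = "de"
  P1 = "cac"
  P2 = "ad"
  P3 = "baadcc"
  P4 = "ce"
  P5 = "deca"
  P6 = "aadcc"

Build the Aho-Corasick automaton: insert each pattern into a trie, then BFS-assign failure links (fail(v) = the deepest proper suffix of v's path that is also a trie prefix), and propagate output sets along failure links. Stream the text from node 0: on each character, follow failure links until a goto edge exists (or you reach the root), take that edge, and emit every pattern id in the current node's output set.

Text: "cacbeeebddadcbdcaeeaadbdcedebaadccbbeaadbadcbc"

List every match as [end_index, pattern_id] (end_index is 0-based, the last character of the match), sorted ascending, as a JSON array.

Construct AC machine:
Trie (insert patterns):
  0='ε' goto a→6 b→8 c→3 d→1
  1='d' goto e→2
  2='de' goto c→15  ←P0
  3='c' goto a→4 e→14
  4='ca' goto c→5
  5='cac' goto ·  ←P1
  6='a' goto a→17 d→7
  7='ad' goto ·  ←P2
  8='b' goto a→9
  9='ba' goto a→10
  10='baa' goto d→11
  11='baad' goto c→12
  12='baadc' goto c→13
  13='baadcc' goto ·  ←P3
  14='ce' goto ·  ←P4
  15='dec' goto a→16
  16='deca' goto ·  ←P5
  17='aa' goto d→18
  18='aad' goto c→19
  19='aadc' goto c→20
  20='aadcc' goto ·  ←P6

Failure links (BFS by depth):
  fail(1) 'd': from fail(0)=0 chase 'd': 0 ⇒ 0;  out=∅∪out(0)=∅
  fail(3) 'c': from fail(0)=0 chase 'c': 0 ⇒ 0;  out=∅∪out(0)=∅
  fail(6) 'a': from fail(0)=0 chase 'a': 0 ⇒ 0;  out=∅∪out(0)=∅
  fail(8) 'b': from fail(0)=0 chase 'b': 0 ⇒ 0;  out=∅∪out(0)=∅
  fail(2) 'de': from fail(1)=0 chase 'e': 0 ⇒ 0;  out={0}∪out(0)={0}
  fail(4) 'ca': from fail(3)=0 chase 'a': 0 ⇒ 6;  out=∅∪out(6)=∅
  fail(7) 'ad': from fail(6)=0 chase 'd': 0 ⇒ 1;  out={2}∪out(1)={2}
  fail(9) 'ba': from fail(8)=0 chase 'a': 0 ⇒ 6;  out=∅∪out(6)=∅
  fail(14) 'ce': from fail(3)=0 chase 'e': 0 ⇒ 0;  out={4}∪out(0)={4}
  fail(17) 'aa': from fail(6)=0 chase 'a': 0 ⇒ 6;  out=∅∪out(6)=∅
  fail(5) 'cac': from fail(4)=6 chase 'c': 6→0 ⇒ 3;  out={1}∪out(3)={1}
  fail(10) 'baa': from fail(9)=6 chase 'a': 6 ⇒ 17;  out=∅∪out(17)=∅
  fail(15) 'dec': from fail(2)=0 chase 'c': 0 ⇒ 3;  out=∅∪out(3)=∅
  fail(18) 'aad': from fail(17)=6 chase 'd': 6 ⇒ 7;  out=∅∪out(7)={2}
  fail(11) 'baad': from fail(10)=17 chase 'd': 17 ⇒ 18;  out=∅∪out(18)={2}
  fail(16) 'deca': from fail(15)=3 chase 'a': 3 ⇒ 4;  out={5}∪out(4)={5}
  fail(19) 'aadc': from fail(18)=7 chase 'c': 7→1→0 ⇒ 3;  out=∅∪out(3)=∅
  fail(12) 'baadc': from fail(11)=18 chase 'c': 18 ⇒ 19;  out=∅∪out(19)=∅
  fail(20) 'aadcc': from fail(19)=3 chase 'c': 3→0 ⇒ 3;  out={6}∪out(3)={6}
  fail(13) 'baadcc': from fail(12)=19 chase 'c': 19 ⇒ 20;  out={3}∪out(20)={3,6}

Text stream:
[0] read 'c'  n0⇒n3
[1] read 'a'  n3⇒n4
[2] read 'c'  n4⇒n5  ** P1@[0:2]
[3] read 'b'  n5⇒n8 (fail-walked)
[4] read 'e'  n8⇒n0 (fail-walked)
[5] read 'e'  n0⇒n0
[6] read 'e'  n0⇒n0
[7] read 'b'  n0⇒n8
[8] read 'd'  n8⇒n1 (fail-walked)
[9] read 'd'  n1⇒n1 (fail-walked)
[10] read 'a'  n1⇒n6 (fail-walked)
[11] read 'd'  n6⇒n7  ** P2@[10:11]
[12] read 'c'  n7⇒n3 (fail-walked)
[13] read 'b'  n3⇒n8 (fail-walked)
[14] read 'd'  n8⇒n1 (fail-walked)
[15] read 'c'  n1⇒n3 (fail-walked)
[16] read 'a'  n3⇒n4
[17] read 'e'  n4⇒n0 (fail-walked)
[18] read 'e'  n0⇒n0
[19] read 'a'  n0⇒n6
[20] read 'a'  n6⇒n17
[21] read 'd'  n17⇒n18  ** P2@[20:21]
[22] read 'b'  n18⇒n8 (fail-walked)
[23] read 'd'  n8⇒n1 (fail-walked)
[24] read 'c'  n1⇒n3 (fail-walked)
[25] read 'e'  n3⇒n14  ** P4@[24:25]
[26] read 'd'  n14⇒n1 (fail-walked)
[27] read 'e'  n1⇒n2  ** P0@[26:27]
[28] read 'b'  n2⇒n8 (fail-walked)
[29] read 'a'  n8⇒n9
[30] read 'a'  n9⇒n10
[31] read 'd'  n10⇒n11  ** P2@[30:31]
[32] read 'c'  n11⇒n12
[33] read 'c'  n12⇒n13  ** P3@[28:33],P6@[29:33]
[34] read 'b'  n13⇒n8 (fail-walked)
[35] read 'b'  n8⇒n8 (fail-walked)
[36] read 'e'  n8⇒n0 (fail-walked)
[37] read 'a'  n0⇒n6
[38] read 'a'  n6⇒n17
[39] read 'd'  n17⇒n18  ** P2@[38:39]
[40] read 'b'  n18⇒n8 (fail-walked)
[41] read 'a'  n8⇒n9
[42] read 'd'  n9⇒n7 (fail-walked)  ** P2@[41:42]
[43] read 'c'  n7⇒n3 (fail-walked)
[44] read 'b'  n3⇒n8 (fail-walked)
[45] read 'c'  n8⇒n3 (fail-walked)

Matches: [[2,1],[11,2],[21,2],[25,4],[27,0],[31,2],[33,3],[33,6],[39,2],[42,2]]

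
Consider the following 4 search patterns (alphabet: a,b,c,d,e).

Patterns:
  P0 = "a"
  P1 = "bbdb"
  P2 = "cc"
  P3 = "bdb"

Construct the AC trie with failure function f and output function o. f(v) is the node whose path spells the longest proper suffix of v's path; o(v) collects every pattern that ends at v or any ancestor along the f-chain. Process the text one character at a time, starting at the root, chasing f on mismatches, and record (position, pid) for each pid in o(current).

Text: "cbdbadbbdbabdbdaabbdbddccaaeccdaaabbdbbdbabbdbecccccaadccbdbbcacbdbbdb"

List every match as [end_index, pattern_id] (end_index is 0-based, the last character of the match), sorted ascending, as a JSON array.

Construct AC machine:
Trie (insert patterns):
  0='ε' goto a→1 b→2 c→6
  1='a' goto ·  [P0 ends]
  2='b' goto b→3 d→8
  3='bb' goto d→4
  4='bbd' goto b→5
  5='bbdb' goto ·  [P1 ends]
  6='c' goto c→7
  7='cc' goto ·  [P2 ends]
  8='bd' goto b→9
  9='bdb' goto ·  [P3 ends]

Failure links (BFS by depth):
  fail(1) 'a': from fail(0)=0 chase 'a': 0 ⇒ 0;  out={0}∪out(0)={0}
  fail(2) 'b': from fail(0)=0 chase 'b': 0 ⇒ 0;  out=∅∪out(0)=∅
  fail(6) 'c': from fail(0)=0 chase 'c': 0 ⇒ 0;  out=∅∪out(0)=∅
  fail(3) 'bb': from fail(2)=0 chase 'b': 0 ⇒ 2;  out=∅∪out(2)=∅
  fail(7) 'cc': from fail(6)=0 chase 'c': 0 ⇒ 6;  out={2}∪out(6)={2}
  fail(8) 'bd': from fail(2)=0 chase 'd': 0 ⇒ 0;  out=∅∪out(0)=∅
  fail(4) 'bbd': from fail(3)=2 chase 'd': 2 ⇒ 8;  out=∅∪out(8)=∅
  fail(9) 'bdb': from fail(8)=0 chase 'b': 0 ⇒ 2;  out={3}∪out(2)={3}
  fail(5) 'bbdb': from fail(4)=8 chase 'b': 8 ⇒ 9;  out={1}∪out(9)={1,3}

Scan:
i=0 'c': node 0→6
i=1 'b': node 6→2 ·f
i=2 'd': node 2→8
i=3 'b': node 8→9  emit P3@[1:3]
i=4 'a': node 9→1 ·f  emit P0@[4:4]
i=5 'd': node 1→0 ·f
i=6 'b': node 0→2
i=7 'b': node 2→3
i=8 'd': node 3→4
i=9 'b': node 4→5  emit P1@[6:9],P3@[7:9]
i=10 'a': node 5→1 ·f  emit P0@[10:10]
i=11 'b': node 1→2 ·f
i=12 'd': node 2→8
i=13 'b': node 8→9  emit P3@[11:13]
i=14 'd': node 9→8 ·f
i=15 'a': node 8→1 ·f  emit P0@[15:15]
i=16 'a': node 1→1 ·f  emit P0@[16:16]
i=17 'b': node 1→2 ·f
i=18 'b': node 2→3
i=19 'd': node 3→4
i=20 'b': node 4→5  emit P1@[17:20],P3@[18:20]
i=21 'd': node 5→8 ·f
i=22 'd': node 8→0 ·f
i=23 'c': node 0→6
i=24 'c': node 6→7  emit P2@[23:24]
i=25 'a': node 7→1 ·f  emit P0@[25:25]
i=26 'a': node 1→1 ·f  emit P0@[26:26]
i=27 'e': node 1→0 ·f
i=28 'c': node 0→6
i=29 'c': node 6→7  emit P2@[28:29]
i=30 'd': node 7→0 ·f
i=31 'a': node 0→1  emit P0@[31:31]
i=32 'a': node 1→1 ·f  emit P0@[32:32]
i=33 'a': node 1→1 ·f  emit P0@[33:33]
i=34 'b': node 1→2 ·f
i=35 'b': node 2→3
i=36 'd': node 3→4
i=37 'b': node 4→5  emit P1@[34:37],P3@[35:37]
i=38 'b': node 5→3 ·f
i=39 'd': node 3→4
i=40 'b': node 4→5  emit P1@[37:40],P3@[38:40]
i=41 'a': node 5→1 ·f  emit P0@[41:41]
i=42 'b': node 1→2 ·f
i=43 'b': node 2→3
i=44 'd': node 3→4
i=45 'b': node 4→5  emit P1@[42:45],P3@[43:45]
i=46 'e': node 5→0 ·f
i=47 'c': node 0→6
i=48 'c': node 6→7  emit P2@[47:48]
i=49 'c': node 7→7 ·f  emit P2@[48:49]
i=50 'c': node 7→7 ·f  emit P2@[49:50]
i=51 'c': node 7→7 ·f  emit P2@[50:51]
i=52 'a': node 7→1 ·f  emit P0@[52:52]
i=53 'a': node 1→1 ·f  emit P0@[53:53]
i=54 'd': node 1→0 ·f
i=55 'c': node 0→6
i=56 'c': node 6→7  emit P2@[55:56]
i=57 'b': node 7→2 ·f
i=58 'd': node 2→8
i=59 'b': node 8→9  emit P3@[57:59]
i=60 'b': node 9→3 ·f
i=61 'c': node 3→6 ·f
i=62 'a': node 6→1 ·f  emit P0@[62:62]
i=63 'c': node 1→6 ·f
i=64 'b': node 6→2 ·f
i=65 'd': node 2→8
i=66 'b': node 8→9  emit P3@[64:66]
i=67 'b': node 9→3 ·f
i=68 'd': node 3→4
i=69 'b': node 4→5  emit P1@[66:69],P3@[67:69]

All matches (sorted): [[3,3],[4,0],[9,1],[9,3],[10,0],[13,3],[15,0],[16,0],[20,1],[20,3],[24,2],[25,0],[26,0],[29,2],[31,0],[32,0],[33,0],[37,1],[37,3],[40,1],[40,3],[41,0],[45,1],[45,3],[48,2],[49,2],[50,2],[51,2],[52,0],[53,0],[56,2],[59,3],[62,0],[66,3],[69,1],[69,3]]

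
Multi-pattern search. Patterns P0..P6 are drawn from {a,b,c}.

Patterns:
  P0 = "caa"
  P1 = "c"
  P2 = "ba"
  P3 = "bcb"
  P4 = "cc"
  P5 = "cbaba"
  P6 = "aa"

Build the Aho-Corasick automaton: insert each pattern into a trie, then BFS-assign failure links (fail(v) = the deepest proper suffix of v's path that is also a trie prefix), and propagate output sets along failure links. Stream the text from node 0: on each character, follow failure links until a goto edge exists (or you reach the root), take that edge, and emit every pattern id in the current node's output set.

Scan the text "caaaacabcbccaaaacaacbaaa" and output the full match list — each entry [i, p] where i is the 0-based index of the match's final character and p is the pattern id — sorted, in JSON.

Construct AC machine:
Trie nodes:
  n0 'ε': a→13 b→4 c→1
  n1 'c': a→2 b→9 c→8  ←P1
  n2 'ca': a→3
  n3 'caa': ·  ←P0
  n4 'b': a→5 c→6
  n5 'ba': ·  ←P2
  n6 'bc': b→7
  n7 'bcb': ·  ←P3
  n8 'cc': ·  ←P4
  n9 'cb': a→10
  n10 'cba': b→11
  n11 'cbab': a→12
  n12 'cbaba': ·  ←P5
  n13 'a': a→14
  n14 'aa': ·  ←P6

BFS fail/out derivation:
  n1('c'): parent n0 fail=0; on 'c' 0 → fail=0;  out {1}∪∅={1}
  n4('b'): parent n0 fail=0; on 'b' 0 → fail=0;  out ∅∪∅=∅
  n13('a'): parent n0 fail=0; on 'a' 0 → fail=0;  out ∅∪∅=∅
  n2('ca'): parent n1 fail=0; on 'a' 0 → fail=13;  out ∅∪∅=∅
  n5('ba'): parent n4 fail=0; on 'a' 0 → fail=13;  out {2}∪∅={2}
  n6('bc'): parent n4 fail=0; on 'c' 0 → fail=1;  out ∅∪{1}={1}
  n8('cc'): parent n1 fail=0; on 'c' 0 → fail=1;  out {4}∪{1}={1,4}
  n9('cb'): parent n1 fail=0; on 'b' 0 → fail=4;  out ∅∪∅=∅
  n14('aa'): parent n13 fail=0; on 'a' 0 → fail=13;  out {6}∪∅={6}
  n3('caa'): parent n2 fail=13; on 'a' 13 → fail=14;  out {0}∪{6}={0,6}
  n7('bcb'): parent n6 fail=1; on 'b' 1 → fail=9;  out {3}∪∅={3}
  n10('cba'): parent n9 fail=4; on 'a' 4 → fail=5;  out ∅∪{2}={2}
  n11('cbab'): parent n10 fail=5; on 'b' 5→13→0 → fail=4;  out ∅∪∅=∅
  n12('cbaba'): parent n11 fail=4; on 'a' 4 → fail=5;  out {5}∪{2}={2,5}

Run:
pos 0 'c': at 1  ** P1@[0:0]
pos 1 'a': at 2
pos 2 'a': at 3  ** P0@[0:2],P6@[1:2]
pos 3 'a': at 14 (via fail)  ** P6@[2:3]
pos 4 'a': at 14 (via fail)  ** P6@[3:4]
pos 5 'c': at 1 (via fail)  ** P1@[5:5]
pos 6 'a': at 2
pos 7 'b': at 4 (via fail)
pos 8 'c': at 6  ** P1@[8:8]
pos 9 'b': at 7  ** P3@[7:9]
pos 10 'c': at 6 (via fail)  ** P1@[10:10]
pos 11 'c': at 8 (via fail)  ** P1@[11:11],P4@[10:11]
pos 12 'a': at 2 (via fail)
pos 13 'a': at 3  ** P0@[11:13],P6@[12:13]
pos 14 'a': at 14 (via fail)  ** P6@[13:14]
pos 15 'a': at 14 (via fail)  ** P6@[14:15]
pos 16 'c': at 1 (via fail)  ** P1@[16:16]
pos 17 'a': at 2
pos 18 'a': at 3  ** P0@[16:18],P6@[17:18]
pos 19 'c': at 1 (via fail)  ** P1@[19:19]
pos 20 'b': at 9
pos 21 'a': at 10  ** P2@[20:21]
pos 22 'a': at 14 (via fail)  ** P6@[21:22]
pos 23 'a': at 14 (via fail)  ** P6@[22:23]

All matches (sorted): [[0,1],[2,0],[2,6],[3,6],[4,6],[5,1],[8,1],[9,3],[10,1],[11,1],[11,4],[13,0],[13,6],[14,6],[15,6],[16,1],[18,0],[18,6],[19,1],[21,2],[22,6],[23,6]]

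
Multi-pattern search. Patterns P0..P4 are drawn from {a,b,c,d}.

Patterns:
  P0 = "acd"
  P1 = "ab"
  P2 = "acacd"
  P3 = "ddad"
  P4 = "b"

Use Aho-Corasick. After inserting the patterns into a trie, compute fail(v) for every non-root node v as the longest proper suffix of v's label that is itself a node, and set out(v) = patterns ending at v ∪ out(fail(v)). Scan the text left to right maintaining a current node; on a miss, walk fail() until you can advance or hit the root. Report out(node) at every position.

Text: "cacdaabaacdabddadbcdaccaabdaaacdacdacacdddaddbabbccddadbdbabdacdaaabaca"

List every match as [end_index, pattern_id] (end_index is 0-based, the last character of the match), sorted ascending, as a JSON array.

Build automaton:
Trie (insert patterns):
  0='ε' goto a→1 b→12 d→8
  1='a' goto b→4 c→2
  2='ac' goto a→5 d→3
  3='acd' goto ·  ←P0
  4='ab' goto ·  ←P1
  5='aca' goto c→6
  6='acac' goto d→7
  7='acacd' goto ·  ←P2
  8='d' goto d→9
  9='dd' goto a→10
  10='dda' goto d→11
  11='ddad' goto ·  ←P3
  12='b' goto ·  ←P4

Failure links (BFS by depth):
  n1('a'): parent n0 fail=0; on 'a' 0 → fail=0;  out ∅∪∅=∅
  n8('d'): parent n0 fail=0; on 'd' 0 → fail=0;  out ∅∪∅=∅
  n12('b'): parent n0 fail=0; on 'b' 0 → fail=0;  out {4}∪∅={4}
  n2('ac'): parent n1 fail=0; on 'c' 0 → fail=0;  out ∅∪∅=∅
  n4('ab'): parent n1 fail=0; on 'b' 0 → fail=12;  out {1}∪{4}={1,4}
  n9('dd'): parent n8 fail=0; on 'd' 0 → fail=8;  out ∅∪∅=∅
  n3('acd'): parent n2 fail=0; on 'd' 0 → fail=8;  out {0}∪∅={0}
  n5('aca'): parent n2 fail=0; on 'a' 0 → fail=1;  out ∅∪∅=∅
  n10('dda'): parent n9 fail=8; on 'a' 8→0 → fail=1;  out ∅∪∅=∅
  n6('acac'): parent n5 fail=1; on 'c' 1 → fail=2;  out ∅∪∅=∅
  n11('ddad'): parent n10 fail=1; on 'd' 1→0 → fail=8;  out {3}∪∅={3}
  n7('acacd'): parent n6 fail=2; on 'd' 2 → fail=3;  out {2}∪{0}={0,2}

Scan:
[0] read 'c'  n0⇒n0
[1] read 'a'  n0⇒n1
[2] read 'c'  n1⇒n2
[3] read 'd'  n2⇒n3  emit P0@[1:3]
[4] read 'a'  n3⇒n1 (via fail)
[5] read 'a'  n1⇒n1 (via fail)
[6] read 'b'  n1⇒n4  emit P1@[5:6],P4@[6:6]
[7] read 'a'  n4⇒n1 (via fail)
[8] read 'a'  n1⇒n1 (via fail)
[9] read 'c'  n1⇒n2
[10] read 'd'  n2⇒n3  emit P0@[8:10]
[11] read 'a'  n3⇒n1 (via fail)
[12] read 'b'  n1⇒n4  emit P1@[11:12],P4@[12:12]
[13] read 'd'  n4⇒n8 (via fail)
[14] read 'd'  n8⇒n9
[15] read 'a'  n9⇒n10
[16] read 'd'  n10⇒n11  emit P3@[13:16]
[17] read 'b'  n11⇒n12 (via fail)  emit P4@[17:17]
[18] read 'c'  n12⇒n0 (via fail)
[19] read 'd'  n0⇒n8
[20] read 'a'  n8⇒n1 (via fail)
[21] read 'c'  n1⇒n2
[22] read 'c'  n2⇒n0 (via fail)
[23] read 'a'  n0⇒n1
[24] read 'a'  n1⇒n1 (via fail)
[25] read 'b'  n1⇒n4  emit P1@[24:25],P4@[25:25]
[26] read 'd'  n4⇒n8 (via fail)
[27] read 'a'  n8⇒n1 (via fail)
[28] read 'a'  n1⇒n1 (via fail)
[29] read 'a'  n1⇒n1 (via fail)
[30] read 'c'  n1⇒n2
[31] read 'd'  n2⇒n3  emit P0@[29:31]
[32] read 'a'  n3⇒n1 (via fail)
[33] read 'c'  n1⇒n2
[34] read 'd'  n2⇒n3  emit P0@[32:34]
[35] read 'a'  n3⇒n1 (via fail)
[36] read 'c'  n1⇒n2
[37] read 'a'  n2⇒n5
[38] read 'c'  n5⇒n6
[39] read 'd'  n6⇒n7  emit P0@[37:39],P2@[35:39]
[40] read 'd'  n7⇒n9 (via fail)
[41] read 'd'  n9⇒n9 (via fail)
[42] read 'a'  n9⇒n10
[43] read 'd'  n10⇒n11  emit P3@[40:43]
[44] read 'd'  n11⇒n9 (via fail)
[45] read 'b'  n9⇒n12 (via fail)  emit P4@[45:45]
[46] read 'a'  n12⇒n1 (via fail)
[47] read 'b'  n1⇒n4  emit P1@[46:47],P4@[47:47]
[48] read 'b'  n4⇒n12 (via fail)  emit P4@[48:48]
[49] read 'c'  n12⇒n0 (via fail)
[50] read 'c'  n0⇒n0
[51] read 'd'  n0⇒n8
[52] read 'd'  n8⇒n9
[53] read 'a'  n9⇒n10
[54] read 'd'  n10⇒n11  emit P3@[51:54]
[55] read 'b'  n11⇒n12 (via fail)  emit P4@[55:55]
[56] read 'd'  n12⇒n8 (via fail)
[57] read 'b'  n8⇒n12 (via fail)  emit P4@[57:57]
[58] read 'a'  n12⇒n1 (via fail)
[59] read 'b'  n1⇒n4  emit P1@[58:59],P4@[59:59]
[60] read 'd'  n4⇒n8 (via fail)
[61] read 'a'  n8⇒n1 (via fail)
[62] read 'c'  n1⇒n2
[63] read 'd'  n2⇒n3  emit P0@[61:63]
[64] read 'a'  n3⇒n1 (via fail)
[65] read 'a'  n1⇒n1 (via fail)
[66] read 'a'  n1⇒n1 (via fail)
[67] read 'b'  n1⇒n4  emit P1@[66:67],P4@[67:67]
[68] read 'a'  n4⇒n1 (via fail)
[69] read 'c'  n1⇒n2
[70] read 'a'  n2⇒n5

Result: [[3,0],[6,1],[6,4],[10,0],[12,1],[12,4],[16,3],[17,4],[25,1],[25,4],[31,0],[34,0],[39,0],[39,2],[43,3],[45,4],[47,1],[47,4],[48,4],[54,3],[55,4],[57,4],[59,1],[59,4],[63,0],[67,1],[67,4]]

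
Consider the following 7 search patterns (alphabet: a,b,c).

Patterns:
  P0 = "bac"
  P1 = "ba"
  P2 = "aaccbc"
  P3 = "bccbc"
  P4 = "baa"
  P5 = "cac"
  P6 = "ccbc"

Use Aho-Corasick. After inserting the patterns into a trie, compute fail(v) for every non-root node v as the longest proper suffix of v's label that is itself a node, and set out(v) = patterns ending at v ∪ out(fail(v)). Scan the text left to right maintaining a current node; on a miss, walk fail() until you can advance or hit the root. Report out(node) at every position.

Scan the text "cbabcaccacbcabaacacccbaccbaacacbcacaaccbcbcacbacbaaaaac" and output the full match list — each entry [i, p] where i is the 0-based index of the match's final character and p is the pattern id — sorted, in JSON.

Build automaton:
Trie (insert patterns):
  0='ε' goto a→4 b→1 c→15
  1='b' goto a→2 c→10
  2='ba' goto a→14 c→3  [P1 ends]
  3='bac' goto ·  [P0 ends]
  4='a' goto a→5
  5='aa' goto c→6
  6='aac' goto c→7
  7='aacc' goto b→8
  8='aaccb' goto c→9
  9='aaccbc' goto ·  [P2 ends]
  10='bc' goto c→11
  11='bcc' goto b→12
  12='bccb' goto c→13
  13='bccbc' goto ·  [P3 ends]
  14='baa' goto ·  [P4 ends]
  15='c' goto a→16 c→18
  16='ca' goto c→17
  17='cac' goto ·  [P5 ends]
  18='cc' goto b→19
  19='ccb' goto c→20
  20='ccbc' goto ·  [P6 ends]

Failure links (BFS by depth):
  fail(1) 'b': from fail(0)=0 chase 'b': 0 ⇒ 0;  out=∅∪out(0)=∅
  fail(4) 'a': from fail(0)=0 chase 'a': 0 ⇒ 0;  out=∅∪out(0)=∅
  fail(15) 'c': from fail(0)=0 chase 'c': 0 ⇒ 0;  out=∅∪out(0)=∅
  fail(2) 'ba': from fail(1)=0 chase 'a': 0 ⇒ 4;  out={1}∪out(4)={1}
  fail(5) 'aa': from fail(4)=0 chase 'a': 0 ⇒ 4;  out=∅∪out(4)=∅
  fail(10) 'bc': from fail(1)=0 chase 'c': 0 ⇒ 15;  out=∅∪out(15)=∅
  fail(16) 'ca': from fail(15)=0 chase 'a': 0 ⇒ 4;  out=∅∪out(4)=∅
  fail(18) 'cc': from fail(15)=0 chase 'c': 0 ⇒ 15;  out=∅∪out(15)=∅
  fail(3) 'bac': from fail(2)=4 chase 'c': 4→0 ⇒ 15;  out={0}∪out(15)={0}
  fail(6) 'aac': from fail(5)=4 chase 'c': 4→0 ⇒ 15;  out=∅∪out(15)=∅
  fail(11) 'bcc': from fail(10)=15 chase 'c': 15 ⇒ 18;  out=∅∪out(18)=∅
  fail(14) 'baa': from fail(2)=4 chase 'a': 4 ⇒ 5;  out={4}∪out(5)={4}
  fail(17) 'cac': from fail(16)=4 chase 'c': 4→0 ⇒ 15;  out={5}∪out(15)={5}
  fail(19) 'ccb': from fail(18)=15 chase 'b': 15→0 ⇒ 1;  out=∅∪out(1)=∅
  fail(7) 'aacc': from fail(6)=15 chase 'c': 15 ⇒ 18;  out=∅∪out(18)=∅
  fail(12) 'bccb': from fail(11)=18 chase 'b': 18 ⇒ 19;  out=∅∪out(19)=∅
  fail(20) 'ccbc': from fail(19)=1 chase 'c': 1 ⇒ 10;  out={6}∪out(10)={6}
  fail(8) 'aaccb': from fail(7)=18 chase 'b': 18 ⇒ 19;  out=∅∪out(19)=∅
  fail(13) 'bccbc': from fail(12)=19 chase 'c': 19 ⇒ 20;  out={3}∪out(20)={3,6}
  fail(9) 'aaccbc': from fail(8)=19 chase 'c': 19 ⇒ 20;  out={2}∪out(20)={2,6}

Text stream:
[0] read 'c'  n0⇒n15
[1] read 'b'  n15⇒n1 (fail-walked)
[2] read 'a'  n1⇒n2  → match P1@[1:2]
[3] read 'b'  n2⇒n1 (fail-walked)
[4] read 'c'  n1⇒n10
[5] read 'a'  n10⇒n16 (fail-walked)
[6] read 'c'  n16⇒n17  → match P5@[4:6]
[7] read 'c'  n17⇒n18 (fail-walked)
[8] read 'a'  n18⇒n16 (fail-walked)
[9] read 'c'  n16⇒n17  → match P5@[7:9]
[10] read 'b'  n17⇒n1 (fail-walked)
[11] read 'c'  n1⇒n10
[12] read 'a'  n10⇒n16 (fail-walked)
[13] read 'b'  n16⇒n1 (fail-walked)
[14] read 'a'  n1⇒n2  → match P1@[13:14]
[15] read 'a'  n2⇒n14  → match P4@[13:15]
[16] read 'c'  n14⇒n6 (fail-walked)
[17] read 'a'  n6⇒n16 (fail-walked)
[18] read 'c'  n16⇒n17  → match P5@[16:18]
[19] read 'c'  n17⇒n18 (fail-walked)
[20] read 'c'  n18⇒n18 (fail-walked)
[21] read 'b'  n18⇒n19
[22] read 'a'  n19⇒n2 (fail-walked)  → match P1@[21:22]
[23] read 'c'  n2⇒n3  → match P0@[21:23]
[24] read 'c'  n3⇒n18 (fail-walked)
[25] read 'b'  n18⇒n19
[26] read 'a'  n19⇒n2 (fail-walked)  → match P1@[25:26]
[27] read 'a'  n2⇒n14  → match P4@[25:27]
[28] read 'c'  n14⇒n6 (fail-walked)
[29] read 'a'  n6⇒n16 (fail-walked)
[30] read 'c'  n16⇒n17  → match P5@[28:30]
[31] read 'b'  n17⇒n1 (fail-walked)
[32] read 'c'  n1⇒n10
[33] read 'a'  n10⇒n16 (fail-walked)
[34] read 'c'  n16⇒n17  → match P5@[32:34]
[35] read 'a'  n17⇒n16 (fail-walked)
[36] read 'a'  n16⇒n5 (fail-walked)
[37] read 'c'  n5⇒n6
[38] read 'c'  n6⇒n7
[39] read 'b'  n7⇒n8
[40] read 'c'  n8⇒n9  → match P2@[35:40],P6@[37:40]
[41] read 'b'  n9⇒n1 (fail-walked)
[42] read 'c'  n1⇒n10
[43] read 'a'  n10⇒n16 (fail-walked)
[44] read 'c'  n16⇒n17  → match P5@[42:44]
[45] read 'b'  n17⇒n1 (fail-walked)
[46] read 'a'  n1⇒n2  → match P1@[45:46]
[47] read 'c'  n2⇒n3  → match P0@[45:47]
[48] read 'b'  n3⇒n1 (fail-walked)
[49] read 'a'  n1⇒n2  → match P1@[48:49]
[50] read 'a'  n2⇒n14  → match P4@[48:50]
[51] read 'a'  n14⇒n5 (fail-walked)
[52] read 'a'  n5⇒n5 (fail-walked)
[53] read 'a'  n5⇒n5 (fail-walked)
[54] read 'c'  n5⇒n6

Result: [[2,1],[6,5],[9,5],[14,1],[15,4],[18,5],[22,1],[23,0],[26,1],[27,4],[30,5],[34,5],[40,2],[40,6],[44,5],[46,1],[47,0],[49,1],[50,4]]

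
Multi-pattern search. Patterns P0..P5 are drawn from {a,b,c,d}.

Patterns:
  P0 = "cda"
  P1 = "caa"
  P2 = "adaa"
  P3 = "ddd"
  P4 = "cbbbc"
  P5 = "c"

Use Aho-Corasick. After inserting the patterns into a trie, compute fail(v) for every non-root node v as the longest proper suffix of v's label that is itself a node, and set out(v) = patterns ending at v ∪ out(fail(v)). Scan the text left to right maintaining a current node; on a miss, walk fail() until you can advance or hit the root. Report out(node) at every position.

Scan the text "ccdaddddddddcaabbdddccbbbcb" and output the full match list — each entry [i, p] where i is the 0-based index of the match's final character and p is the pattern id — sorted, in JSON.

Build:
Trie (insert patterns):
  n0 'ε': a→6 c→1 d→10
  n1 'c': a→4 b→13 d→2  ←P5
  n2 'cd': a→3
  n3 'cda': ·  ←P0
  n4 'ca': a→5
  n5 'caa': ·  ←P1
  n6 'a': d→7
  n7 'ad': a→8
  n8 'ada': a→9
  n9 'adaa': ·  ←P2
  n10 'd': d→11
  n11 'dd': d→12
  n12 'ddd': ·  ←P3
  n13 'cb': b→14
  n14 'cbb': b→15
  n15 'cbbb': c→16
  n16 'cbbbc': ·  ←P4

BFS fail/out derivation:
  n1('c'): parent n0 fail=0; on 'c' 0 → fail=0;  out {5}∪∅={5}
  n6('a'): parent n0 fail=0; on 'a' 0 → fail=0;  out ∅∪∅=∅
  n10('d'): parent n0 fail=0; on 'd' 0 → fail=0;  out ∅∪∅=∅
  n2('cd'): parent n1 fail=0; on 'd' 0 → fail=10;  out ∅∪∅=∅
  n4('ca'): parent n1 fail=0; on 'a' 0 → fail=6;  out ∅∪∅=∅
  n7('ad'): parent n6 fail=0; on 'd' 0 → fail=10;  out ∅∪∅=∅
  n11('dd'): parent n10 fail=0; on 'd' 0 → fail=10;  out ∅∪∅=∅
  n13('cb'): parent n1 fail=0; on 'b' 0 → fail=0;  out ∅∪∅=∅
  n3('cda'): parent n2 fail=10; on 'a' 10→0 → fail=6;  out {0}∪∅={0}
  n5('caa'): parent n4 fail=6; on 'a' 6→0 → fail=6;  out {1}∪∅={1}
  n8('ada'): parent n7 fail=10; on 'a' 10→0 → fail=6;  out ∅∪∅=∅
  n12('ddd'): parent n11 fail=10; on 'd' 10 → fail=11;  out {3}∪∅={3}
  n14('cbb'): parent n13 fail=0; on 'b' 0 → fail=0;  out ∅∪∅=∅
  n9('adaa'): parent n8 fail=6; on 'a' 6→0 → fail=6;  out {2}∪∅={2}
  n15('cbbb'): parent n14 fail=0; on 'b' 0 → fail=0;  out ∅∪∅=∅
  n16('cbbbc'): parent n15 fail=0; on 'c' 0 → fail=1;  out {4}∪{5}={4,5}

Run:
i=0 'c': node 0→1  → match P5@[0:0]
i=1 'c': node 1→1 ·f  → match P5@[1:1]
i=2 'd': node 1→2
i=3 'a': node 2→3  → match P0@[1:3]
i=4 'd': node 3→7 ·f
i=5 'd': node 7→11 ·f
i=6 'd': node 11→12  → match P3@[4:6]
i=7 'd': node 12→12 ·f  → match P3@[5:7]
i=8 'd': node 12→12 ·f  → match P3@[6:8]
i=9 'd': node 12→12 ·f  → match P3@[7:9]
i=10 'd': node 12→12 ·f  → match P3@[8:10]
i=11 'd': node 12→12 ·f  → match P3@[9:11]
i=12 'c': node 12→1 ·f  → match P5@[12:12]
i=13 'a': node 1→4
i=14 'a': node 4→5  → match P1@[12:14]
i=15 'b': node 5→0 ·f
i=16 'b': node 0→0
i=17 'd': node 0→10
i=18 'd': node 10→11
i=19 'd': node 11→12  → match P3@[17:19]
i=20 'c': node 12→1 ·f  → match P5@[20:20]
i=21 'c': node 1→1 ·f  → match P5@[21:21]
i=22 'b': node 1→13
i=23 'b': node 13→14
i=24 'b': node 14→15
i=25 'c': node 15→16  → match P4@[21:25],P5@[25:25]
i=26 'b': node 16→13 ·f

Result: [[0,5],[1,5],[3,0],[6,3],[7,3],[8,3],[9,3],[10,3],[11,3],[12,5],[14,1],[19,3],[20,5],[21,5],[25,4],[25,5]]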